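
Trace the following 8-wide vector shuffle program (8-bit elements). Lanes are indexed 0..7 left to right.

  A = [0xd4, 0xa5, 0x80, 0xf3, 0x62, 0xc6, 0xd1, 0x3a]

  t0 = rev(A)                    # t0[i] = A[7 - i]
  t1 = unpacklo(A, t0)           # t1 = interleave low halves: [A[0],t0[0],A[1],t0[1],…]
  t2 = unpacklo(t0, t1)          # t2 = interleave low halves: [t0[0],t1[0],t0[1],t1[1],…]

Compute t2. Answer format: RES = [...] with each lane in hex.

  t0: 3a d1 c6 62 f3 80 a5 d4
  t1: d4 3a a5 d1 80 c6 f3 62
  t2: 3a d4 d1 3a c6 a5 62 d1

RES = [0x3a, 0xd4, 0xd1, 0x3a, 0xc6, 0xa5, 0x62, 0xd1]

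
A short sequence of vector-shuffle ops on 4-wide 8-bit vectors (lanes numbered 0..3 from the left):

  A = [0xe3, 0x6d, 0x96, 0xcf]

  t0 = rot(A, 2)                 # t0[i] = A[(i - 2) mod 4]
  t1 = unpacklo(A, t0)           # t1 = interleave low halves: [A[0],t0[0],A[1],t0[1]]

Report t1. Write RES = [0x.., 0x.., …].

RES = [ 0xe3  0x96  0x6d  0xcf ]

t0 = [0x96, 0xcf, 0xe3, 0x6d]
t1 = [0xe3, 0x96, 0x6d, 0xcf]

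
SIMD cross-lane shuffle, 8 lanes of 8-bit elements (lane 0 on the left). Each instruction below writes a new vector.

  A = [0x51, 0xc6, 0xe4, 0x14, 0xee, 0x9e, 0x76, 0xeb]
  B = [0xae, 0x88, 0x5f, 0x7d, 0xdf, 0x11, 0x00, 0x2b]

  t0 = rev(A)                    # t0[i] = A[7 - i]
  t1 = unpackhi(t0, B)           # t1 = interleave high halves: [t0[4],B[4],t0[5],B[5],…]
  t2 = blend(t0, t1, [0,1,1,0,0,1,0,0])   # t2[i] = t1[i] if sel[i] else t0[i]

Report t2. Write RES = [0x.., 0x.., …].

t0 = [0xeb, 0x76, 0x9e, 0xee, 0x14, 0xe4, 0xc6, 0x51]
t1 = [0x14, 0xdf, 0xe4, 0x11, 0xc6, 0x00, 0x51, 0x2b]
t2 = [0xeb, 0xdf, 0xe4, 0xee, 0x14, 0x00, 0xc6, 0x51]

RES = [0xeb, 0xdf, 0xe4, 0xee, 0x14, 0x00, 0xc6, 0x51]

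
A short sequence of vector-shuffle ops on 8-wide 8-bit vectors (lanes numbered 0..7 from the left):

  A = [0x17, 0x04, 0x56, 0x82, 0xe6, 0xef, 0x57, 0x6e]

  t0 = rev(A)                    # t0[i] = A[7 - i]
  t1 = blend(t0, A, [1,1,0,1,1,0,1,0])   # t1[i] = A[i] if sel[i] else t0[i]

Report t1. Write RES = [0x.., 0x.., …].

t0 = [0x6e, 0x57, 0xef, 0xe6, 0x82, 0x56, 0x04, 0x17]
t1 = [0x17, 0x04, 0xef, 0x82, 0xe6, 0x56, 0x57, 0x17]

RES = [ 0x17  0x04  0xef  0x82  0xe6  0x56  0x57  0x17 ]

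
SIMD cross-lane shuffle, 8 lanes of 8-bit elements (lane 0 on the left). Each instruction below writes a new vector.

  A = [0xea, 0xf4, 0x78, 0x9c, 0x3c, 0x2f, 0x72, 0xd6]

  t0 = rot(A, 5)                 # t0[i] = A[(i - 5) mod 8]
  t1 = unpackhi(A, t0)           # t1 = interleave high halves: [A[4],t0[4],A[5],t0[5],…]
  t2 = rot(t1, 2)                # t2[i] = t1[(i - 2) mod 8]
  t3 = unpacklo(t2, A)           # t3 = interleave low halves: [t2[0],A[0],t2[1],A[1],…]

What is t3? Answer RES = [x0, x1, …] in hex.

t0 = [0x9c, 0x3c, 0x2f, 0x72, 0xd6, 0xea, 0xf4, 0x78]
t1 = [0x3c, 0xd6, 0x2f, 0xea, 0x72, 0xf4, 0xd6, 0x78]
t2 = [0xd6, 0x78, 0x3c, 0xd6, 0x2f, 0xea, 0x72, 0xf4]
t3 = [0xd6, 0xea, 0x78, 0xf4, 0x3c, 0x78, 0xd6, 0x9c]

RES = [0xd6, 0xea, 0x78, 0xf4, 0x3c, 0x78, 0xd6, 0x9c]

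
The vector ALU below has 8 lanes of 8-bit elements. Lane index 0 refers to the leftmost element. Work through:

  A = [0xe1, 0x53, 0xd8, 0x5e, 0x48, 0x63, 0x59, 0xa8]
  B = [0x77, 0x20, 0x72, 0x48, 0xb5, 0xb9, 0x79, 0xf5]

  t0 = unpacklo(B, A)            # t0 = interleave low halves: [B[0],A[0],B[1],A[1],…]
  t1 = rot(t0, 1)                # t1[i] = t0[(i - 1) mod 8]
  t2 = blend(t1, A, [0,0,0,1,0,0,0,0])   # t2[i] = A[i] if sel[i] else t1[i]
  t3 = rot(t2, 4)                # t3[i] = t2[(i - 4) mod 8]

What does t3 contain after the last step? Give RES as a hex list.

RES = [ 0x53  0x72  0xd8  0x48  0x5e  0x77  0xe1  0x5e ]

→ t0 |77|e1|20|53|72|d8|48|5e|
→ t1 |5e|77|e1|20|53|72|d8|48|
→ t2 |5e|77|e1|5e|53|72|d8|48|
→ t3 |53|72|d8|48|5e|77|e1|5e|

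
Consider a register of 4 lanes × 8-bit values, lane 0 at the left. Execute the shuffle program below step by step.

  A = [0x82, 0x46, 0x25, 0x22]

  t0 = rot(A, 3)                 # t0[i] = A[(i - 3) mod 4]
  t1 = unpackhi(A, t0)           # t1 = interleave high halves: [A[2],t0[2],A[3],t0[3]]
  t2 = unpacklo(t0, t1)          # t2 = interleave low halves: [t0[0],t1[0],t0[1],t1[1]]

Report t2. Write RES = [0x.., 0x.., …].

  t0: 46 25 22 82
  t1: 25 22 22 82
  t2: 46 25 25 22

RES = [0x46, 0x25, 0x25, 0x22]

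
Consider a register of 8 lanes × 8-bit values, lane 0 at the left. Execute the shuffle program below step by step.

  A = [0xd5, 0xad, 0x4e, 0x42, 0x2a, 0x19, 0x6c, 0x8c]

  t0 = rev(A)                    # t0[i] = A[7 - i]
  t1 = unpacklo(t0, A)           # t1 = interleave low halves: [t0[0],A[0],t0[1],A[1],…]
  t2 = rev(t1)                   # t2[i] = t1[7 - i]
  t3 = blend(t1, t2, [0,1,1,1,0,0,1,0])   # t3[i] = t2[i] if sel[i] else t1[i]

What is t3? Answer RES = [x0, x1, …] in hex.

t0 = [0x8c, 0x6c, 0x19, 0x2a, 0x42, 0x4e, 0xad, 0xd5]
t1 = [0x8c, 0xd5, 0x6c, 0xad, 0x19, 0x4e, 0x2a, 0x42]
t2 = [0x42, 0x2a, 0x4e, 0x19, 0xad, 0x6c, 0xd5, 0x8c]
t3 = [0x8c, 0x2a, 0x4e, 0x19, 0x19, 0x4e, 0xd5, 0x42]

RES = [0x8c, 0x2a, 0x4e, 0x19, 0x19, 0x4e, 0xd5, 0x42]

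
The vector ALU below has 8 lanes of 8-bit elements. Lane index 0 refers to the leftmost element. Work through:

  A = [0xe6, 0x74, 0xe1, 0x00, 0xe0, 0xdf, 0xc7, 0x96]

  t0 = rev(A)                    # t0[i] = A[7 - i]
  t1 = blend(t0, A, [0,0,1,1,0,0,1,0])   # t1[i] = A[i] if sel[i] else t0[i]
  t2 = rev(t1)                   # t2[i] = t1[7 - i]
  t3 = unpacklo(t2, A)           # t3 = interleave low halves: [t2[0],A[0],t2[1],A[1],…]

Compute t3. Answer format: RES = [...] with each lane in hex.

RES = [0xe6, 0xe6, 0xc7, 0x74, 0xe1, 0xe1, 0x00, 0x00]

  t0: 96 c7 df e0 00 e1 74 e6
  t1: 96 c7 e1 00 00 e1 c7 e6
  t2: e6 c7 e1 00 00 e1 c7 96
  t3: e6 e6 c7 74 e1 e1 00 00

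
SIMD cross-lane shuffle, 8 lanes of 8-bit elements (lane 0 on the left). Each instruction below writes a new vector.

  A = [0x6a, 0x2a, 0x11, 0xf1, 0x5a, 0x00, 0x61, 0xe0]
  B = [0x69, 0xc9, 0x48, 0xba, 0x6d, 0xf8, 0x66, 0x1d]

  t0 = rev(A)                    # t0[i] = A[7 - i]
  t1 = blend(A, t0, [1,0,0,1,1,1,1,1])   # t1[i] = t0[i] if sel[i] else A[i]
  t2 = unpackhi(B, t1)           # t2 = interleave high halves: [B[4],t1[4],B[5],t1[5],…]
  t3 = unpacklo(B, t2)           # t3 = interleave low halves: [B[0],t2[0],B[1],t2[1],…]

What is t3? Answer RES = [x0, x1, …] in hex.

  t0: e0 61 00 5a f1 11 2a 6a
  t1: e0 2a 11 5a f1 11 2a 6a
  t2: 6d f1 f8 11 66 2a 1d 6a
  t3: 69 6d c9 f1 48 f8 ba 11

RES = [0x69, 0x6d, 0xc9, 0xf1, 0x48, 0xf8, 0xba, 0x11]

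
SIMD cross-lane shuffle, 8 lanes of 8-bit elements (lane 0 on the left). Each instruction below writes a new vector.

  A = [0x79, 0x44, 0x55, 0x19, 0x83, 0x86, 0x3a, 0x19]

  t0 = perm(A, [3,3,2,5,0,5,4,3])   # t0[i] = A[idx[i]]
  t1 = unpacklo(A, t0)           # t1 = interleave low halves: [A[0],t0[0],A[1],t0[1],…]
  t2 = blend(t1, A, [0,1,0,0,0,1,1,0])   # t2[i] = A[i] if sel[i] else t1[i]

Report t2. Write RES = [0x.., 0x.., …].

t0 = [0x19, 0x19, 0x55, 0x86, 0x79, 0x86, 0x83, 0x19]
t1 = [0x79, 0x19, 0x44, 0x19, 0x55, 0x55, 0x19, 0x86]
t2 = [0x79, 0x44, 0x44, 0x19, 0x55, 0x86, 0x3a, 0x86]

RES = [0x79, 0x44, 0x44, 0x19, 0x55, 0x86, 0x3a, 0x86]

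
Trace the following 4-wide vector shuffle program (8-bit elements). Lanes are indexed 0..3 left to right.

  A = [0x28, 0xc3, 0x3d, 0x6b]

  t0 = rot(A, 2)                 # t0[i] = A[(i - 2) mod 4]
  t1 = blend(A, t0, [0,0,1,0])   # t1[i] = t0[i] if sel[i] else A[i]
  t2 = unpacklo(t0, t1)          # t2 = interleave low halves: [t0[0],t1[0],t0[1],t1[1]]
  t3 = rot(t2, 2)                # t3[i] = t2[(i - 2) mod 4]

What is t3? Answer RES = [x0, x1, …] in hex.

RES = [ 0x6b  0xc3  0x3d  0x28 ]

→ t0 |3d|6b|28|c3|
→ t1 |28|c3|28|6b|
→ t2 |3d|28|6b|c3|
→ t3 |6b|c3|3d|28|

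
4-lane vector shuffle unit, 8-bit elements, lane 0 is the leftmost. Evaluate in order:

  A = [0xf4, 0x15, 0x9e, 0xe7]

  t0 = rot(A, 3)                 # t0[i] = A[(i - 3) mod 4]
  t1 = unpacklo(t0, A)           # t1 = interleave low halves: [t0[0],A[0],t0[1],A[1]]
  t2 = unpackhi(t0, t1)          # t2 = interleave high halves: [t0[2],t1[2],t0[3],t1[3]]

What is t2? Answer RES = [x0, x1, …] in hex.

→ t0 |15|9e|e7|f4|
→ t1 |15|f4|9e|15|
→ t2 |e7|9e|f4|15|

RES = [ 0xe7  0x9e  0xf4  0x15 ]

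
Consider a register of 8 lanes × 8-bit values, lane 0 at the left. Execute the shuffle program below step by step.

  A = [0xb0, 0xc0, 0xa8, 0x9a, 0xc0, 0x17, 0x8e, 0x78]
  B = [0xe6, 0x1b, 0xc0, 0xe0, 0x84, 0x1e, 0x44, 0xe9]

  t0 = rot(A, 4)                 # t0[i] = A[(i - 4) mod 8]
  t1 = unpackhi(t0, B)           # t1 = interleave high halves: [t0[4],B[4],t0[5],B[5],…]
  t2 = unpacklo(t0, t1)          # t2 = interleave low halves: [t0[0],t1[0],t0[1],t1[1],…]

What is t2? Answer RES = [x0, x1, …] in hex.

RES = [0xc0, 0xb0, 0x17, 0x84, 0x8e, 0xc0, 0x78, 0x1e]

  t0: c0 17 8e 78 b0 c0 a8 9a
  t1: b0 84 c0 1e a8 44 9a e9
  t2: c0 b0 17 84 8e c0 78 1e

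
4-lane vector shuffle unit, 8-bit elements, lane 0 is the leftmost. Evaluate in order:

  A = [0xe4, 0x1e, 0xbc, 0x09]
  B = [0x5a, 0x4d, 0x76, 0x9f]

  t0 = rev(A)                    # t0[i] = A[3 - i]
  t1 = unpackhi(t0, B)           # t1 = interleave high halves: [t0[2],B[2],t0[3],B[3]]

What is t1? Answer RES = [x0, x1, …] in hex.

→ t0 |09|bc|1e|e4|
→ t1 |1e|76|e4|9f|

RES = [0x1e, 0x76, 0xe4, 0x9f]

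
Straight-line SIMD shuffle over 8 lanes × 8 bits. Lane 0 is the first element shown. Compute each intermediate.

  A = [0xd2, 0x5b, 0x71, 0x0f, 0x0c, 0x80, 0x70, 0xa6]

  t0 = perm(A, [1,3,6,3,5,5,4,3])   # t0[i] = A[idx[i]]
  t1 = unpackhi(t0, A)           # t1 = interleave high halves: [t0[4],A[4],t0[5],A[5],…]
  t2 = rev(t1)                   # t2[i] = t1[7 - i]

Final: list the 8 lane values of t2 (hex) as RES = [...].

t0 = [0x5b, 0x0f, 0x70, 0x0f, 0x80, 0x80, 0x0c, 0x0f]
t1 = [0x80, 0x0c, 0x80, 0x80, 0x0c, 0x70, 0x0f, 0xa6]
t2 = [0xa6, 0x0f, 0x70, 0x0c, 0x80, 0x80, 0x0c, 0x80]

RES = [ 0xa6  0x0f  0x70  0x0c  0x80  0x80  0x0c  0x80 ]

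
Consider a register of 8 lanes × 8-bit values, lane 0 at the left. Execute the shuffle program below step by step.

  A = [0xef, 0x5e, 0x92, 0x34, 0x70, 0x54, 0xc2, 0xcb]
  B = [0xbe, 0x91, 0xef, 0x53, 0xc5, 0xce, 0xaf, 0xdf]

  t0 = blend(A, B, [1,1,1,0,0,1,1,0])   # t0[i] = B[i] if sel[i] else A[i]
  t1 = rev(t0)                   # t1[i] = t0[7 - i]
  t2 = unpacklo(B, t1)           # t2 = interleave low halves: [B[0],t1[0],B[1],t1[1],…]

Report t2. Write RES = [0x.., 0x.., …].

RES = [ 0xbe  0xcb  0x91  0xaf  0xef  0xce  0x53  0x70 ]

  t0: be 91 ef 34 70 ce af cb
  t1: cb af ce 70 34 ef 91 be
  t2: be cb 91 af ef ce 53 70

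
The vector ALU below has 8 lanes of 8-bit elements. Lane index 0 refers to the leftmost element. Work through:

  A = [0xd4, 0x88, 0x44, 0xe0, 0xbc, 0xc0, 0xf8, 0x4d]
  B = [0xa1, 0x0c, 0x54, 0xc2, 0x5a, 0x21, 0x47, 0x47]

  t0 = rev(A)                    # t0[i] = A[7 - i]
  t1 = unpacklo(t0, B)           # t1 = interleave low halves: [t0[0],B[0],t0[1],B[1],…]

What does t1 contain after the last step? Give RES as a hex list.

RES = [0x4d, 0xa1, 0xf8, 0x0c, 0xc0, 0x54, 0xbc, 0xc2]

t0 = [0x4d, 0xf8, 0xc0, 0xbc, 0xe0, 0x44, 0x88, 0xd4]
t1 = [0x4d, 0xa1, 0xf8, 0x0c, 0xc0, 0x54, 0xbc, 0xc2]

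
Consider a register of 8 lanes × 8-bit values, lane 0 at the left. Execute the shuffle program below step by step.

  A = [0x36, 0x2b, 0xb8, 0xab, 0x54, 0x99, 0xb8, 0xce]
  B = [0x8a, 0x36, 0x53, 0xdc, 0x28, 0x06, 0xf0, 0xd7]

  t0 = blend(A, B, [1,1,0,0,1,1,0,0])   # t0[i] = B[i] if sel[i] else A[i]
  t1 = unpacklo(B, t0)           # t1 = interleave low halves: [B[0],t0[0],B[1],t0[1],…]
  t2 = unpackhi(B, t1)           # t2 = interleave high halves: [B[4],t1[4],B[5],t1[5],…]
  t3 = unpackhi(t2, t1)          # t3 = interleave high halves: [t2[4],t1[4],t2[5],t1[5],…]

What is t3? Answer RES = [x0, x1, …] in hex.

RES = [0xf0, 0x53, 0xdc, 0xb8, 0xd7, 0xdc, 0xab, 0xab]

t0 = [0x8a, 0x36, 0xb8, 0xab, 0x28, 0x06, 0xb8, 0xce]
t1 = [0x8a, 0x8a, 0x36, 0x36, 0x53, 0xb8, 0xdc, 0xab]
t2 = [0x28, 0x53, 0x06, 0xb8, 0xf0, 0xdc, 0xd7, 0xab]
t3 = [0xf0, 0x53, 0xdc, 0xb8, 0xd7, 0xdc, 0xab, 0xab]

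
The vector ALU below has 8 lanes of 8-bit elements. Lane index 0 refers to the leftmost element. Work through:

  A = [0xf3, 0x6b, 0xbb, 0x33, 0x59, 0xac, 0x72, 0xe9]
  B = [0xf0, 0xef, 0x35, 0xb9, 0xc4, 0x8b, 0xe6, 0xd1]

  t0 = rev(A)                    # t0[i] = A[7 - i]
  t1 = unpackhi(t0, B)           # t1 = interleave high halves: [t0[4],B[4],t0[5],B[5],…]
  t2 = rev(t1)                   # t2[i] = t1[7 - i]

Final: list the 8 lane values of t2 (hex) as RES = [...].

RES = [0xd1, 0xf3, 0xe6, 0x6b, 0x8b, 0xbb, 0xc4, 0x33]

t0 = [0xe9, 0x72, 0xac, 0x59, 0x33, 0xbb, 0x6b, 0xf3]
t1 = [0x33, 0xc4, 0xbb, 0x8b, 0x6b, 0xe6, 0xf3, 0xd1]
t2 = [0xd1, 0xf3, 0xe6, 0x6b, 0x8b, 0xbb, 0xc4, 0x33]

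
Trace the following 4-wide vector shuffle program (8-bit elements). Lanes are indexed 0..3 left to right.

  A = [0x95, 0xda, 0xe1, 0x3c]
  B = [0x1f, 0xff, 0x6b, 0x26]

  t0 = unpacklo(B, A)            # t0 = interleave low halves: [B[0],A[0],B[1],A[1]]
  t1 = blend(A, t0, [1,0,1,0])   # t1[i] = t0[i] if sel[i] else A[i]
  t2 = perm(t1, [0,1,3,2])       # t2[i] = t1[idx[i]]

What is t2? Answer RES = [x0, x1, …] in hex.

t0 = [0x1f, 0x95, 0xff, 0xda]
t1 = [0x1f, 0xda, 0xff, 0x3c]
t2 = [0x1f, 0xda, 0x3c, 0xff]

RES = [ 0x1f  0xda  0x3c  0xff ]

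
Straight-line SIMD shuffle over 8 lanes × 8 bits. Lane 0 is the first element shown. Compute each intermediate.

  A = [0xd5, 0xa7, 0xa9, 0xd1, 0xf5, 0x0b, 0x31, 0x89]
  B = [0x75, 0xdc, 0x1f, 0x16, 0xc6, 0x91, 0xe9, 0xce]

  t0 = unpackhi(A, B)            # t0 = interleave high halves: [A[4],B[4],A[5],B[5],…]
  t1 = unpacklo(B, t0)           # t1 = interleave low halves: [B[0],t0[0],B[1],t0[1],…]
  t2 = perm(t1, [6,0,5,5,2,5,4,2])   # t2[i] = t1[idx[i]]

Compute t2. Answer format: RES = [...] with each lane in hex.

→ t0 |f5|c6|0b|91|31|e9|89|ce|
→ t1 |75|f5|dc|c6|1f|0b|16|91|
→ t2 |16|75|0b|0b|dc|0b|1f|dc|

RES = [0x16, 0x75, 0x0b, 0x0b, 0xdc, 0x0b, 0x1f, 0xdc]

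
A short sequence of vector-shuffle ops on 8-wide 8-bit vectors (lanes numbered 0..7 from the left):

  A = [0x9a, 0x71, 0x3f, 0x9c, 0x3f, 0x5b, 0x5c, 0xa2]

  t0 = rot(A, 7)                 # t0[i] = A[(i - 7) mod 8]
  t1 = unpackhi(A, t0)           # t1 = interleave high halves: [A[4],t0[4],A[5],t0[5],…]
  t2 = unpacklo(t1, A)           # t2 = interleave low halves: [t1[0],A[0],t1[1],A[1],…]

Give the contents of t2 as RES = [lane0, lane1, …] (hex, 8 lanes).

t0 = [0x71, 0x3f, 0x9c, 0x3f, 0x5b, 0x5c, 0xa2, 0x9a]
t1 = [0x3f, 0x5b, 0x5b, 0x5c, 0x5c, 0xa2, 0xa2, 0x9a]
t2 = [0x3f, 0x9a, 0x5b, 0x71, 0x5b, 0x3f, 0x5c, 0x9c]

RES = [0x3f, 0x9a, 0x5b, 0x71, 0x5b, 0x3f, 0x5c, 0x9c]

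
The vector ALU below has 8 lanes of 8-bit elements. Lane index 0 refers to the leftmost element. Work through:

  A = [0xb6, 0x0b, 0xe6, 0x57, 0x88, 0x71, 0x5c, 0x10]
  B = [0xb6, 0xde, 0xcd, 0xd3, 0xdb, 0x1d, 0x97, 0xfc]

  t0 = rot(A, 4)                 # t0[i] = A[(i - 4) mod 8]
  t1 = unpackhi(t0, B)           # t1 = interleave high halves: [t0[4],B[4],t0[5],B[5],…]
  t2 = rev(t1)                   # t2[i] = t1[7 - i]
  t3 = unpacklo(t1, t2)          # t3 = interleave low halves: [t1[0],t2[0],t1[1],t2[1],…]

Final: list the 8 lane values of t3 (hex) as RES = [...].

t0 = [0x88, 0x71, 0x5c, 0x10, 0xb6, 0x0b, 0xe6, 0x57]
t1 = [0xb6, 0xdb, 0x0b, 0x1d, 0xe6, 0x97, 0x57, 0xfc]
t2 = [0xfc, 0x57, 0x97, 0xe6, 0x1d, 0x0b, 0xdb, 0xb6]
t3 = [0xb6, 0xfc, 0xdb, 0x57, 0x0b, 0x97, 0x1d, 0xe6]

RES = [ 0xb6  0xfc  0xdb  0x57  0x0b  0x97  0x1d  0xe6 ]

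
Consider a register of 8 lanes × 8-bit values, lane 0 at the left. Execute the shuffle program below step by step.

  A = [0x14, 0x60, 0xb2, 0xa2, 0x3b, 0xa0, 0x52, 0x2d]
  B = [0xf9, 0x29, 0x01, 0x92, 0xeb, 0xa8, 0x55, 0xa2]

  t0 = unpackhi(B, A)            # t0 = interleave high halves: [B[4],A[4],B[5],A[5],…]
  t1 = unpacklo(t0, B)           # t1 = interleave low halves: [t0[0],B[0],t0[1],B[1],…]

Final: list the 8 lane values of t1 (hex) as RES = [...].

RES = [0xeb, 0xf9, 0x3b, 0x29, 0xa8, 0x01, 0xa0, 0x92]

  t0: eb 3b a8 a0 55 52 a2 2d
  t1: eb f9 3b 29 a8 01 a0 92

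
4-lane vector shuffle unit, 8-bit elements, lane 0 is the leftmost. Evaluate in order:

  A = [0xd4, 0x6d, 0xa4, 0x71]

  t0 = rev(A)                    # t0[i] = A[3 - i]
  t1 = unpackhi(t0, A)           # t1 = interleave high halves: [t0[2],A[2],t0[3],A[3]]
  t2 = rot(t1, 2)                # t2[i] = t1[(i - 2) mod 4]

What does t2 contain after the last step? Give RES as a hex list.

→ t0 |71|a4|6d|d4|
→ t1 |6d|a4|d4|71|
→ t2 |d4|71|6d|a4|

RES = [ 0xd4  0x71  0x6d  0xa4 ]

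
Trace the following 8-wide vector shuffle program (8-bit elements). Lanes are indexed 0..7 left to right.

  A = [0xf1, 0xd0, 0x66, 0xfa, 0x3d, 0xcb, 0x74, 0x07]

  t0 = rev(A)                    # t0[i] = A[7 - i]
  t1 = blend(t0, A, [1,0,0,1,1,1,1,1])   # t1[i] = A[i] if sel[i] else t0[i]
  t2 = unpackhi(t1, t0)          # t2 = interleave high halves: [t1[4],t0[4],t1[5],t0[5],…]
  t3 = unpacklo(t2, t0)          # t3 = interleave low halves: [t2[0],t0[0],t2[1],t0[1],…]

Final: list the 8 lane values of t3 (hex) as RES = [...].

RES = [ 0x3d  0x07  0xfa  0x74  0xcb  0xcb  0x66  0x3d ]

→ t0 |07|74|cb|3d|fa|66|d0|f1|
→ t1 |f1|74|cb|fa|3d|cb|74|07|
→ t2 |3d|fa|cb|66|74|d0|07|f1|
→ t3 |3d|07|fa|74|cb|cb|66|3d|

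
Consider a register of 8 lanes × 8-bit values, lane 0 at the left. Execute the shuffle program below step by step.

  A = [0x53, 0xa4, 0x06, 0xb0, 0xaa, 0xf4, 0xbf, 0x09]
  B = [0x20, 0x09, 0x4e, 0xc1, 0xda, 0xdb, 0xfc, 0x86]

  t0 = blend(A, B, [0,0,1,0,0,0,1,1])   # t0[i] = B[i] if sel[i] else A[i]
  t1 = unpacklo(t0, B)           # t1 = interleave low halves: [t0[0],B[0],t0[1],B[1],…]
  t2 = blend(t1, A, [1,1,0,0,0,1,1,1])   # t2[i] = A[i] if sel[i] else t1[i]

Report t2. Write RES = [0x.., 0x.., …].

RES = [0x53, 0xa4, 0xa4, 0x09, 0x4e, 0xf4, 0xbf, 0x09]

→ t0 |53|a4|4e|b0|aa|f4|fc|86|
→ t1 |53|20|a4|09|4e|4e|b0|c1|
→ t2 |53|a4|a4|09|4e|f4|bf|09|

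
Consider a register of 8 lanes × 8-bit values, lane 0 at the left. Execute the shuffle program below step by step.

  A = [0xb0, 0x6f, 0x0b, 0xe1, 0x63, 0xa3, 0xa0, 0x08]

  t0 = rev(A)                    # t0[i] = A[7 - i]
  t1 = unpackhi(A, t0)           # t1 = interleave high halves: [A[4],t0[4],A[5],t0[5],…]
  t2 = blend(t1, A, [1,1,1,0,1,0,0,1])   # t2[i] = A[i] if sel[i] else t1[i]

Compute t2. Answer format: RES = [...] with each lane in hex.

RES = [ 0xb0  0x6f  0x0b  0x0b  0x63  0x6f  0x08  0x08 ]

→ t0 |08|a0|a3|63|e1|0b|6f|b0|
→ t1 |63|e1|a3|0b|a0|6f|08|b0|
→ t2 |b0|6f|0b|0b|63|6f|08|08|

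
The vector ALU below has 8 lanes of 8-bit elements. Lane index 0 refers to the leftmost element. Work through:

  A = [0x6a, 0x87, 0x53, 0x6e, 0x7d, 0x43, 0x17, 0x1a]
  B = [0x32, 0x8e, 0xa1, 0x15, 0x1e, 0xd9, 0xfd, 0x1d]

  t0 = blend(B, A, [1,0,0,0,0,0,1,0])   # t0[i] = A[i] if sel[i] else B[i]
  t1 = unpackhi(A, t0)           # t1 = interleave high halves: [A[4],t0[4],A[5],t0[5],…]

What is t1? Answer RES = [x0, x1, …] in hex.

RES = [0x7d, 0x1e, 0x43, 0xd9, 0x17, 0x17, 0x1a, 0x1d]

→ t0 |6a|8e|a1|15|1e|d9|17|1d|
→ t1 |7d|1e|43|d9|17|17|1a|1d|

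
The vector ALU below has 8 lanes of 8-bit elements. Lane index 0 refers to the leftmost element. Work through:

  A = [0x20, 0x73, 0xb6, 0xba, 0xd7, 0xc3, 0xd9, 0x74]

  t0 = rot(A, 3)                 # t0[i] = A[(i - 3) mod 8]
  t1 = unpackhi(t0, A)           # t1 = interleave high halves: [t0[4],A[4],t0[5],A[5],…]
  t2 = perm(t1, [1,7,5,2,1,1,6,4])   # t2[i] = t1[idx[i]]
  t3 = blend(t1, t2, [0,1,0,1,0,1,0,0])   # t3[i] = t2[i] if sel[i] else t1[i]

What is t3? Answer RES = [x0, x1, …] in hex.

RES = [0x73, 0x74, 0xb6, 0xb6, 0xba, 0xd7, 0xd7, 0x74]

→ t0 |c3|d9|74|20|73|b6|ba|d7|
→ t1 |73|d7|b6|c3|ba|d9|d7|74|
→ t2 |d7|74|d9|b6|d7|d7|d7|ba|
→ t3 |73|74|b6|b6|ba|d7|d7|74|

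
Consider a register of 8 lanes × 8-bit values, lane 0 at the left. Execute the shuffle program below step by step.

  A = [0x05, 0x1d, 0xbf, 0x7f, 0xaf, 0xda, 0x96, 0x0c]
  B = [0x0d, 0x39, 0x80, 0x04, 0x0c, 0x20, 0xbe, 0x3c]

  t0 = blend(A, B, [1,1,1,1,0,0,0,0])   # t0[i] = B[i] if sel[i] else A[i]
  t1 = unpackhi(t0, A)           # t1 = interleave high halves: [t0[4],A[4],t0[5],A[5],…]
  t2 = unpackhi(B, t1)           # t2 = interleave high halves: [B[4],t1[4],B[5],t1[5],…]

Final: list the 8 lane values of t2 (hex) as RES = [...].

t0 = [0x0d, 0x39, 0x80, 0x04, 0xaf, 0xda, 0x96, 0x0c]
t1 = [0xaf, 0xaf, 0xda, 0xda, 0x96, 0x96, 0x0c, 0x0c]
t2 = [0x0c, 0x96, 0x20, 0x96, 0xbe, 0x0c, 0x3c, 0x0c]

RES = [0x0c, 0x96, 0x20, 0x96, 0xbe, 0x0c, 0x3c, 0x0c]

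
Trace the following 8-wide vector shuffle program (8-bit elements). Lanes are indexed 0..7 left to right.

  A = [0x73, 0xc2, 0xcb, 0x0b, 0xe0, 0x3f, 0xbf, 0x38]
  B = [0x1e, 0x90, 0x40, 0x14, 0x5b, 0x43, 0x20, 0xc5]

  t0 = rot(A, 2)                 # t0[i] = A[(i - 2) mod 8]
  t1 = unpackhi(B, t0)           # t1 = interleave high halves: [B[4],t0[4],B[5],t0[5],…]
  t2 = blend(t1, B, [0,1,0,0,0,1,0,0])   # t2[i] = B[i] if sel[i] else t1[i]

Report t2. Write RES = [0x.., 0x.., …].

RES = [ 0x5b  0x90  0x43  0x0b  0x20  0x43  0xc5  0x3f ]

t0 = [0xbf, 0x38, 0x73, 0xc2, 0xcb, 0x0b, 0xe0, 0x3f]
t1 = [0x5b, 0xcb, 0x43, 0x0b, 0x20, 0xe0, 0xc5, 0x3f]
t2 = [0x5b, 0x90, 0x43, 0x0b, 0x20, 0x43, 0xc5, 0x3f]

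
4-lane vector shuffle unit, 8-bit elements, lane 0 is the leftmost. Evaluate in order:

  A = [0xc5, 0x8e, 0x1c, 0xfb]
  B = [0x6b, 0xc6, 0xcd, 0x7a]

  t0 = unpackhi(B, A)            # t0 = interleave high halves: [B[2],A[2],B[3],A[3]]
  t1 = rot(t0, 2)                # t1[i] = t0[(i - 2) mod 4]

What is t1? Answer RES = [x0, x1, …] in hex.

→ t0 |cd|1c|7a|fb|
→ t1 |7a|fb|cd|1c|

RES = [ 0x7a  0xfb  0xcd  0x1c ]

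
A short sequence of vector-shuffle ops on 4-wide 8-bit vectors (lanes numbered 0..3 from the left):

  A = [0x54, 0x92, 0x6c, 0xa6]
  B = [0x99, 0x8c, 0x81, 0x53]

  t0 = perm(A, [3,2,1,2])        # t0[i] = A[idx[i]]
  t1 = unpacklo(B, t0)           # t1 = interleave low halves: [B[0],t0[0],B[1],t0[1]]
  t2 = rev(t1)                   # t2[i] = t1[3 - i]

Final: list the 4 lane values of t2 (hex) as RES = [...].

→ t0 |a6|6c|92|6c|
→ t1 |99|a6|8c|6c|
→ t2 |6c|8c|a6|99|

RES = [ 0x6c  0x8c  0xa6  0x99 ]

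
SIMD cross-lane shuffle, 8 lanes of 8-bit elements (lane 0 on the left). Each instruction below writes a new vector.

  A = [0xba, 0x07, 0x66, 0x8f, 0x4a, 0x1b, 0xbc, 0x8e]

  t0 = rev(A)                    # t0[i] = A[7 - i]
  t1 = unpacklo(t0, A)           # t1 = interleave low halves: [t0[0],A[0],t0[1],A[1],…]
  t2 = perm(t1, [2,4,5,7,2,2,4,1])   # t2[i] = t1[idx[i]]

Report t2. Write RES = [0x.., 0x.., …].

→ t0 |8e|bc|1b|4a|8f|66|07|ba|
→ t1 |8e|ba|bc|07|1b|66|4a|8f|
→ t2 |bc|1b|66|8f|bc|bc|1b|ba|

RES = [0xbc, 0x1b, 0x66, 0x8f, 0xbc, 0xbc, 0x1b, 0xba]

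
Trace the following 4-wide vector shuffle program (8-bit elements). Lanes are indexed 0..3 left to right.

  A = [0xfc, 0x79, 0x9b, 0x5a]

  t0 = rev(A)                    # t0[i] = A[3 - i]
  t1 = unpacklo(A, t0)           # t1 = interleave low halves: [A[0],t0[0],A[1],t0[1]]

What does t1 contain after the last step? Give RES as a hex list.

  t0: 5a 9b 79 fc
  t1: fc 5a 79 9b

RES = [ 0xfc  0x5a  0x79  0x9b ]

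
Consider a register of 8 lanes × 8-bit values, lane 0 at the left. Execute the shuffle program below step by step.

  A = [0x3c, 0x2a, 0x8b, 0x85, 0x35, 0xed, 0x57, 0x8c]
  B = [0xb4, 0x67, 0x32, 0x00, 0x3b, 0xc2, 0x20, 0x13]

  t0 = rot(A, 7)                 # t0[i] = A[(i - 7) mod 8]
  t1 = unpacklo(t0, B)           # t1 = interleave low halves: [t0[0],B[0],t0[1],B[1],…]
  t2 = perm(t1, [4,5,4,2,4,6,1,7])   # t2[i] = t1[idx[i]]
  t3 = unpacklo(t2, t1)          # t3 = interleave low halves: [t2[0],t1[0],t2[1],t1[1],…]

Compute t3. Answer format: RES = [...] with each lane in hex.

RES = [0x85, 0x2a, 0x32, 0xb4, 0x85, 0x8b, 0x8b, 0x67]

→ t0 |2a|8b|85|35|ed|57|8c|3c|
→ t1 |2a|b4|8b|67|85|32|35|00|
→ t2 |85|32|85|8b|85|35|b4|00|
→ t3 |85|2a|32|b4|85|8b|8b|67|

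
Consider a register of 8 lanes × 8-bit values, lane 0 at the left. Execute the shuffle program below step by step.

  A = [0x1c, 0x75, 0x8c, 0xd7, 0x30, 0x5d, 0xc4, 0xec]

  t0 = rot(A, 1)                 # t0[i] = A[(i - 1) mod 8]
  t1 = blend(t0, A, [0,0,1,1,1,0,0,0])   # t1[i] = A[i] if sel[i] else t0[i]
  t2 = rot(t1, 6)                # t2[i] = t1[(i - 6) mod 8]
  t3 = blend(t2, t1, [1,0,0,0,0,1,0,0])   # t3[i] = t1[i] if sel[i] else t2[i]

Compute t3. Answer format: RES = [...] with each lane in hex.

t0 = [0xec, 0x1c, 0x75, 0x8c, 0xd7, 0x30, 0x5d, 0xc4]
t1 = [0xec, 0x1c, 0x8c, 0xd7, 0x30, 0x30, 0x5d, 0xc4]
t2 = [0x8c, 0xd7, 0x30, 0x30, 0x5d, 0xc4, 0xec, 0x1c]
t3 = [0xec, 0xd7, 0x30, 0x30, 0x5d, 0x30, 0xec, 0x1c]

RES = [0xec, 0xd7, 0x30, 0x30, 0x5d, 0x30, 0xec, 0x1c]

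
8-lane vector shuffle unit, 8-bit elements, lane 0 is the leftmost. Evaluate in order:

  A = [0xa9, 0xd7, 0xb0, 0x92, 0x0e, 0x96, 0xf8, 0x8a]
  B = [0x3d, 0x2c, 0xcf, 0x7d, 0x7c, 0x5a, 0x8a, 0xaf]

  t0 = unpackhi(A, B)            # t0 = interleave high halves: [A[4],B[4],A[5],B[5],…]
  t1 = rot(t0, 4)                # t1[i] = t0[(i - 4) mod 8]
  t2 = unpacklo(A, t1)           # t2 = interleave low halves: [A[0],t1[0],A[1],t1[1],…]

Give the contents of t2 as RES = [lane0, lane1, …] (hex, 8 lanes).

  t0: 0e 7c 96 5a f8 8a 8a af
  t1: f8 8a 8a af 0e 7c 96 5a
  t2: a9 f8 d7 8a b0 8a 92 af

RES = [0xa9, 0xf8, 0xd7, 0x8a, 0xb0, 0x8a, 0x92, 0xaf]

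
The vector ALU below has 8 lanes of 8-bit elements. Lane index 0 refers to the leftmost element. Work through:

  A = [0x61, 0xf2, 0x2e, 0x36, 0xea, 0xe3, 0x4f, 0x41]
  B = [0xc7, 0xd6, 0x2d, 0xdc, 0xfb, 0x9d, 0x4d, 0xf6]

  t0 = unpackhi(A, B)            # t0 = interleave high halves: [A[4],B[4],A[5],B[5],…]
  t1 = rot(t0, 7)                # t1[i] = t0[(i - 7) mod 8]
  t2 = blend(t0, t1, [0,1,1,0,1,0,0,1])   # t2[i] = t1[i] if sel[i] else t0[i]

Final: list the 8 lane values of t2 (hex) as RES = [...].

RES = [0xea, 0xe3, 0x9d, 0x9d, 0x4d, 0x4d, 0x41, 0xea]

t0 = [0xea, 0xfb, 0xe3, 0x9d, 0x4f, 0x4d, 0x41, 0xf6]
t1 = [0xfb, 0xe3, 0x9d, 0x4f, 0x4d, 0x41, 0xf6, 0xea]
t2 = [0xea, 0xe3, 0x9d, 0x9d, 0x4d, 0x4d, 0x41, 0xea]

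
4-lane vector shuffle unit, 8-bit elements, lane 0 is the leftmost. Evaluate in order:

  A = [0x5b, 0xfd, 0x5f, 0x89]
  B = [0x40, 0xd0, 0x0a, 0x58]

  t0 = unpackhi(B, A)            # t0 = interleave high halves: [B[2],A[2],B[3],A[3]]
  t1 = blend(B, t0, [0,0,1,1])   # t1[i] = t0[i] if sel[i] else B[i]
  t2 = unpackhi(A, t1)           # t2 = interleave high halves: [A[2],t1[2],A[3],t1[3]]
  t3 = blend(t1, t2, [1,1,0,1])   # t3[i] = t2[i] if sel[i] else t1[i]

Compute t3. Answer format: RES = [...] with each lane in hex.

  t0: 0a 5f 58 89
  t1: 40 d0 58 89
  t2: 5f 58 89 89
  t3: 5f 58 58 89

RES = [0x5f, 0x58, 0x58, 0x89]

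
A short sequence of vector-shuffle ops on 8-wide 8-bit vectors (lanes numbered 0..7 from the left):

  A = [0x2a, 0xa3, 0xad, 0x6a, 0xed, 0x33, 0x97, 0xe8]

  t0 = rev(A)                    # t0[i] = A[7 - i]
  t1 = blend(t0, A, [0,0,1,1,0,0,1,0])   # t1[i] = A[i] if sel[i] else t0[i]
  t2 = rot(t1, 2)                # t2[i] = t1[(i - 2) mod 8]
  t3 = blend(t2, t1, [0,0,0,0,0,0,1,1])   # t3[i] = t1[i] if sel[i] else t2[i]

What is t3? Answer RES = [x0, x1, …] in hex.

RES = [ 0x97  0x2a  0xe8  0x97  0xad  0x6a  0x97  0x2a ]

  t0: e8 97 33 ed 6a ad a3 2a
  t1: e8 97 ad 6a 6a ad 97 2a
  t2: 97 2a e8 97 ad 6a 6a ad
  t3: 97 2a e8 97 ad 6a 97 2a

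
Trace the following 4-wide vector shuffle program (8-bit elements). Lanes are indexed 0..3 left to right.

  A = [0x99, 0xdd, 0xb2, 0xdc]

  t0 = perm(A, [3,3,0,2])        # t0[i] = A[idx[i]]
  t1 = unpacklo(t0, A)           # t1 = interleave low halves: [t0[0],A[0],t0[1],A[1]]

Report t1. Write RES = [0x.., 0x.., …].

t0 = [0xdc, 0xdc, 0x99, 0xb2]
t1 = [0xdc, 0x99, 0xdc, 0xdd]

RES = [0xdc, 0x99, 0xdc, 0xdd]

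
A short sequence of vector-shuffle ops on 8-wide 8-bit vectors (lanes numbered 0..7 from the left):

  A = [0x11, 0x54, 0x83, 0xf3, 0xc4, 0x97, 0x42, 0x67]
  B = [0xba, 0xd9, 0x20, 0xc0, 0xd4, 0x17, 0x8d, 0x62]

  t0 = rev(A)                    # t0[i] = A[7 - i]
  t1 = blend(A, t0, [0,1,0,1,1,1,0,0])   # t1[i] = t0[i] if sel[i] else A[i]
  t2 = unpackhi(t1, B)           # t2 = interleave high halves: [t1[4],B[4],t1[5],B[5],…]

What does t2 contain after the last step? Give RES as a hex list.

RES = [0xf3, 0xd4, 0x83, 0x17, 0x42, 0x8d, 0x67, 0x62]

t0 = [0x67, 0x42, 0x97, 0xc4, 0xf3, 0x83, 0x54, 0x11]
t1 = [0x11, 0x42, 0x83, 0xc4, 0xf3, 0x83, 0x42, 0x67]
t2 = [0xf3, 0xd4, 0x83, 0x17, 0x42, 0x8d, 0x67, 0x62]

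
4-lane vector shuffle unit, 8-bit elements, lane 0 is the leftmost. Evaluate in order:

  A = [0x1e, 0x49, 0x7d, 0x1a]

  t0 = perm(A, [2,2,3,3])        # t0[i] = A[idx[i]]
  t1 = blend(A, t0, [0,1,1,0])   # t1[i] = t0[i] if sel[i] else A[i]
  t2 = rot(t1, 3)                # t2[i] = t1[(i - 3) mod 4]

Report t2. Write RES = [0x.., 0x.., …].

→ t0 |7d|7d|1a|1a|
→ t1 |1e|7d|1a|1a|
→ t2 |7d|1a|1a|1e|

RES = [ 0x7d  0x1a  0x1a  0x1e ]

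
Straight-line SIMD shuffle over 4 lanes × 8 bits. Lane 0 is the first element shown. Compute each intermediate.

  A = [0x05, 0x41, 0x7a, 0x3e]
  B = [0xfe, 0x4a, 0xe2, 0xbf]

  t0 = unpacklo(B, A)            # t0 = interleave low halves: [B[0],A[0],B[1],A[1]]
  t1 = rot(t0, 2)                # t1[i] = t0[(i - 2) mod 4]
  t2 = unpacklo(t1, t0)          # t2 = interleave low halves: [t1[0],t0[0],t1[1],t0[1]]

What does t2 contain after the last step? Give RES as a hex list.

RES = [ 0x4a  0xfe  0x41  0x05 ]

t0 = [0xfe, 0x05, 0x4a, 0x41]
t1 = [0x4a, 0x41, 0xfe, 0x05]
t2 = [0x4a, 0xfe, 0x41, 0x05]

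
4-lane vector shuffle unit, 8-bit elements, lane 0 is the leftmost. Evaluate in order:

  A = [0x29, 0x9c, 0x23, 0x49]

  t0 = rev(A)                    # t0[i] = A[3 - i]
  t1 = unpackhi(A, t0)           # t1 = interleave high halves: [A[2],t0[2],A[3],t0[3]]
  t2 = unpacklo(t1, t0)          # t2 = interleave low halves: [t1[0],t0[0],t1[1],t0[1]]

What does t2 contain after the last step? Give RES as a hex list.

→ t0 |49|23|9c|29|
→ t1 |23|9c|49|29|
→ t2 |23|49|9c|23|

RES = [0x23, 0x49, 0x9c, 0x23]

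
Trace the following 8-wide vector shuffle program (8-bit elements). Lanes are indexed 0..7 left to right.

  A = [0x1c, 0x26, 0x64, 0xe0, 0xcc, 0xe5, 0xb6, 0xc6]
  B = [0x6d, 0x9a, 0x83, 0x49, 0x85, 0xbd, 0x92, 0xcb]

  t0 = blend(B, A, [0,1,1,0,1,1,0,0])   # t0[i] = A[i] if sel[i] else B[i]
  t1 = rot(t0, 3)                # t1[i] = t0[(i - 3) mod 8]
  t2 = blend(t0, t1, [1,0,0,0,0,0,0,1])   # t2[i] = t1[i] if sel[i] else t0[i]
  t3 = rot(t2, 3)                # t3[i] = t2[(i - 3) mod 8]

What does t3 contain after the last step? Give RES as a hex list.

RES = [0xe5, 0x92, 0xcc, 0xe5, 0x26, 0x64, 0x49, 0xcc]

  t0: 6d 26 64 49 cc e5 92 cb
  t1: e5 92 cb 6d 26 64 49 cc
  t2: e5 26 64 49 cc e5 92 cc
  t3: e5 92 cc e5 26 64 49 cc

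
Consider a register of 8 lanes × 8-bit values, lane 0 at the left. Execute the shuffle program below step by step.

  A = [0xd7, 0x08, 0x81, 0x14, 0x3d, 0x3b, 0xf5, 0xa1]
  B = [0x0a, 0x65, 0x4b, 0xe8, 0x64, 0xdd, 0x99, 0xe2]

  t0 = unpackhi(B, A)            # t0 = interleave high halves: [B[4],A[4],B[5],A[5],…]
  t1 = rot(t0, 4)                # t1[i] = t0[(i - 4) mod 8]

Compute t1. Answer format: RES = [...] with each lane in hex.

RES = [0x99, 0xf5, 0xe2, 0xa1, 0x64, 0x3d, 0xdd, 0x3b]

  t0: 64 3d dd 3b 99 f5 e2 a1
  t1: 99 f5 e2 a1 64 3d dd 3b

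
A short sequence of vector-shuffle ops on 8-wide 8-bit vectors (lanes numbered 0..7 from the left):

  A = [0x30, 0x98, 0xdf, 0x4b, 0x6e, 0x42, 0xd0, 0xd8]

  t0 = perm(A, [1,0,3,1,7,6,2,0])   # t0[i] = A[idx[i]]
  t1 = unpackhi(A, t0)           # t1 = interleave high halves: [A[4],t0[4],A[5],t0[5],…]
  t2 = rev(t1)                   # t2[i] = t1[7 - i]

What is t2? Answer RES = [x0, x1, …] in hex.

RES = [0x30, 0xd8, 0xdf, 0xd0, 0xd0, 0x42, 0xd8, 0x6e]

→ t0 |98|30|4b|98|d8|d0|df|30|
→ t1 |6e|d8|42|d0|d0|df|d8|30|
→ t2 |30|d8|df|d0|d0|42|d8|6e|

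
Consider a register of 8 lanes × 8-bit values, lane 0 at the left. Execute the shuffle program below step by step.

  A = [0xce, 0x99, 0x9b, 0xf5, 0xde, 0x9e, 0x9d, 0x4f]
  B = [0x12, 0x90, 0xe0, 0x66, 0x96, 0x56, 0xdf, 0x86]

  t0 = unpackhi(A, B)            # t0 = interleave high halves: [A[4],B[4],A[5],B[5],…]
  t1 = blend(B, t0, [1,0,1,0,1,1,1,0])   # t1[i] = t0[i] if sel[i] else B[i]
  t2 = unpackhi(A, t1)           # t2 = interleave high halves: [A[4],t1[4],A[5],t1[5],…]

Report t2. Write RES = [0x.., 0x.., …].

  t0: de 96 9e 56 9d df 4f 86
  t1: de 90 9e 66 9d df 4f 86
  t2: de 9d 9e df 9d 4f 4f 86

RES = [ 0xde  0x9d  0x9e  0xdf  0x9d  0x4f  0x4f  0x86 ]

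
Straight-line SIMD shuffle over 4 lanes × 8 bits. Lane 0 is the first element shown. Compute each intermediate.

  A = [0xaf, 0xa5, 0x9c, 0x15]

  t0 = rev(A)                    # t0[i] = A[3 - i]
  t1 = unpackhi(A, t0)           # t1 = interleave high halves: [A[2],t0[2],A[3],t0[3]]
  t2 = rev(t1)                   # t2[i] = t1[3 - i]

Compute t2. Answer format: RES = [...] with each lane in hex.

t0 = [0x15, 0x9c, 0xa5, 0xaf]
t1 = [0x9c, 0xa5, 0x15, 0xaf]
t2 = [0xaf, 0x15, 0xa5, 0x9c]

RES = [ 0xaf  0x15  0xa5  0x9c ]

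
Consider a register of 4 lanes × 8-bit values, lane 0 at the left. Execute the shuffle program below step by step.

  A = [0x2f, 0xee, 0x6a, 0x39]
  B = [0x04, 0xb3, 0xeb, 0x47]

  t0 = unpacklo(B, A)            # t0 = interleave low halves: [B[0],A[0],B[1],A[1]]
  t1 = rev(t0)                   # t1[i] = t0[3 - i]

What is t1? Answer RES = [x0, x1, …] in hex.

t0 = [0x04, 0x2f, 0xb3, 0xee]
t1 = [0xee, 0xb3, 0x2f, 0x04]

RES = [ 0xee  0xb3  0x2f  0x04 ]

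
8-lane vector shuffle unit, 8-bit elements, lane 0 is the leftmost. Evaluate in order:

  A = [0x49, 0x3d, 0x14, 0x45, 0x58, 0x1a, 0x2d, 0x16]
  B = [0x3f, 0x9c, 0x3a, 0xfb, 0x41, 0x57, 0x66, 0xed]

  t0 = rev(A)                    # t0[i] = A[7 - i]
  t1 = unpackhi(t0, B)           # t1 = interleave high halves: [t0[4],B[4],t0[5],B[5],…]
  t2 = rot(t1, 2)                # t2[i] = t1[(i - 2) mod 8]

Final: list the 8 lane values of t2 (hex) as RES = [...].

RES = [0x49, 0xed, 0x45, 0x41, 0x14, 0x57, 0x3d, 0x66]

t0 = [0x16, 0x2d, 0x1a, 0x58, 0x45, 0x14, 0x3d, 0x49]
t1 = [0x45, 0x41, 0x14, 0x57, 0x3d, 0x66, 0x49, 0xed]
t2 = [0x49, 0xed, 0x45, 0x41, 0x14, 0x57, 0x3d, 0x66]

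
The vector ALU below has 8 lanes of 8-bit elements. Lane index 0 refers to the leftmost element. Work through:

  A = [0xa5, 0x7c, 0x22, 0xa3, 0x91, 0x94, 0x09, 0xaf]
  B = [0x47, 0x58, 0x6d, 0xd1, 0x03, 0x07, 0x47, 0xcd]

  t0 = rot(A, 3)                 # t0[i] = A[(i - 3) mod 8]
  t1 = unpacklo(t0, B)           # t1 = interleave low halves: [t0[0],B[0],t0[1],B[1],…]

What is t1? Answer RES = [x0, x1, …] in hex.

RES = [0x94, 0x47, 0x09, 0x58, 0xaf, 0x6d, 0xa5, 0xd1]

→ t0 |94|09|af|a5|7c|22|a3|91|
→ t1 |94|47|09|58|af|6d|a5|d1|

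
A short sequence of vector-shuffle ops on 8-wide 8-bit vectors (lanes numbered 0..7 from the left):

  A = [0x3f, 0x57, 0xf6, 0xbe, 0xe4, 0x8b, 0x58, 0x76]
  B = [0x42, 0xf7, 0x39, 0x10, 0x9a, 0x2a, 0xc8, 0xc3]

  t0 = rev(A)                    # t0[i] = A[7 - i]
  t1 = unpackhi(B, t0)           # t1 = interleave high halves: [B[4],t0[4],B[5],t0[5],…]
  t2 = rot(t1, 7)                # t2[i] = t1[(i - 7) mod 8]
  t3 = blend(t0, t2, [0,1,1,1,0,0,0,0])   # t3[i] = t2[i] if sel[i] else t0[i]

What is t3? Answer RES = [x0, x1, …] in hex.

RES = [0x76, 0x2a, 0xf6, 0xc8, 0xbe, 0xf6, 0x57, 0x3f]

→ t0 |76|58|8b|e4|be|f6|57|3f|
→ t1 |9a|be|2a|f6|c8|57|c3|3f|
→ t2 |be|2a|f6|c8|57|c3|3f|9a|
→ t3 |76|2a|f6|c8|be|f6|57|3f|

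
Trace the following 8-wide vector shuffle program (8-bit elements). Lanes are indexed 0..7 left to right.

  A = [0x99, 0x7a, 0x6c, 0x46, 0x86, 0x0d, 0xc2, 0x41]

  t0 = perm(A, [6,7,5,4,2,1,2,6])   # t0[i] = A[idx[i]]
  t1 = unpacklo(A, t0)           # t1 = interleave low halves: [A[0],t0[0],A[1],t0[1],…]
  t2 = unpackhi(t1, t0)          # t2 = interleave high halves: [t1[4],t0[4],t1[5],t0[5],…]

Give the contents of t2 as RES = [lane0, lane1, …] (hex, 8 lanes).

→ t0 |c2|41|0d|86|6c|7a|6c|c2|
→ t1 |99|c2|7a|41|6c|0d|46|86|
→ t2 |6c|6c|0d|7a|46|6c|86|c2|

RES = [0x6c, 0x6c, 0x0d, 0x7a, 0x46, 0x6c, 0x86, 0xc2]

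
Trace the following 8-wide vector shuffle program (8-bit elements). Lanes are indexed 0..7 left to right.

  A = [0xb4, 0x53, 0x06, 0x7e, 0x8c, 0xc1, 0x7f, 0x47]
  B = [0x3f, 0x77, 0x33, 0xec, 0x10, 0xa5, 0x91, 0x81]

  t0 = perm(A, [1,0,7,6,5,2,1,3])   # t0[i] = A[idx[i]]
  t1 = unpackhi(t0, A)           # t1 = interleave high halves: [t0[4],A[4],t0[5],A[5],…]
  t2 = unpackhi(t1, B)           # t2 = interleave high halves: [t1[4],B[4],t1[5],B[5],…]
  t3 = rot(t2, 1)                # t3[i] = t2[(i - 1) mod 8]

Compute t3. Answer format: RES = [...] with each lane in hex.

RES = [0x81, 0x53, 0x10, 0x7f, 0xa5, 0x7e, 0x91, 0x47]

t0 = [0x53, 0xb4, 0x47, 0x7f, 0xc1, 0x06, 0x53, 0x7e]
t1 = [0xc1, 0x8c, 0x06, 0xc1, 0x53, 0x7f, 0x7e, 0x47]
t2 = [0x53, 0x10, 0x7f, 0xa5, 0x7e, 0x91, 0x47, 0x81]
t3 = [0x81, 0x53, 0x10, 0x7f, 0xa5, 0x7e, 0x91, 0x47]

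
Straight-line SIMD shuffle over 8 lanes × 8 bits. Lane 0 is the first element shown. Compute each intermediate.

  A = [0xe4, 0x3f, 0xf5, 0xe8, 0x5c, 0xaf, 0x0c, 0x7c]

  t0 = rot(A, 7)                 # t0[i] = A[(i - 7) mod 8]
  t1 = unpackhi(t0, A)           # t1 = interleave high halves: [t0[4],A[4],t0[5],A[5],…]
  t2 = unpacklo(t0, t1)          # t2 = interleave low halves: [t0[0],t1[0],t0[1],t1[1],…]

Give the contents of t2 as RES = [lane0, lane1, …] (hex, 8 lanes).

  t0: 3f f5 e8 5c af 0c 7c e4
  t1: af 5c 0c af 7c 0c e4 7c
  t2: 3f af f5 5c e8 0c 5c af

RES = [ 0x3f  0xaf  0xf5  0x5c  0xe8  0x0c  0x5c  0xaf ]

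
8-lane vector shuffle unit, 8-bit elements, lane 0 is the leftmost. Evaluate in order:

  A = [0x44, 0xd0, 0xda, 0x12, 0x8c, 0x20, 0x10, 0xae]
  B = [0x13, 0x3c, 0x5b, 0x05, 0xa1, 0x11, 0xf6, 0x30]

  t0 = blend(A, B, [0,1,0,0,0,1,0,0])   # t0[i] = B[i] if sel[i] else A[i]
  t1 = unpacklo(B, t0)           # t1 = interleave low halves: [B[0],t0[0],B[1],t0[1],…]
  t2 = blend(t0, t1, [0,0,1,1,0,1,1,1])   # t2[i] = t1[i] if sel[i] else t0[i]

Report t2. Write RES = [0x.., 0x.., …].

RES = [ 0x44  0x3c  0x3c  0x3c  0x8c  0xda  0x05  0x12 ]

t0 = [0x44, 0x3c, 0xda, 0x12, 0x8c, 0x11, 0x10, 0xae]
t1 = [0x13, 0x44, 0x3c, 0x3c, 0x5b, 0xda, 0x05, 0x12]
t2 = [0x44, 0x3c, 0x3c, 0x3c, 0x8c, 0xda, 0x05, 0x12]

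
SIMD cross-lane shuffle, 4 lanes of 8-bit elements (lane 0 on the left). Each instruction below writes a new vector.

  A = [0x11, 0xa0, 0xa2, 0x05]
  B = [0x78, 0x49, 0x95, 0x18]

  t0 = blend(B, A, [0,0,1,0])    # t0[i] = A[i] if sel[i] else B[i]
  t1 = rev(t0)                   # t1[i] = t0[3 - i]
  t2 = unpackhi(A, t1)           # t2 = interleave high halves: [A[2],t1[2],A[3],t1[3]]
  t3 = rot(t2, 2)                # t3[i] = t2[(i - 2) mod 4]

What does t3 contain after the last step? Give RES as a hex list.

RES = [ 0x05  0x78  0xa2  0x49 ]

→ t0 |78|49|a2|18|
→ t1 |18|a2|49|78|
→ t2 |a2|49|05|78|
→ t3 |05|78|a2|49|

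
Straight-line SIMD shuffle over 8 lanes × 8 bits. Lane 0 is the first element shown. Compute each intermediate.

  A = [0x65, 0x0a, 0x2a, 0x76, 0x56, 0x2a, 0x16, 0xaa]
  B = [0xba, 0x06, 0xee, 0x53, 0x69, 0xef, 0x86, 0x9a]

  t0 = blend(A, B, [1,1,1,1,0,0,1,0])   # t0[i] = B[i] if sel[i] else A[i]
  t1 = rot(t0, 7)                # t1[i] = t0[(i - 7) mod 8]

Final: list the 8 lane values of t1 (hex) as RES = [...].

→ t0 |ba|06|ee|53|56|2a|86|aa|
→ t1 |06|ee|53|56|2a|86|aa|ba|

RES = [0x06, 0xee, 0x53, 0x56, 0x2a, 0x86, 0xaa, 0xba]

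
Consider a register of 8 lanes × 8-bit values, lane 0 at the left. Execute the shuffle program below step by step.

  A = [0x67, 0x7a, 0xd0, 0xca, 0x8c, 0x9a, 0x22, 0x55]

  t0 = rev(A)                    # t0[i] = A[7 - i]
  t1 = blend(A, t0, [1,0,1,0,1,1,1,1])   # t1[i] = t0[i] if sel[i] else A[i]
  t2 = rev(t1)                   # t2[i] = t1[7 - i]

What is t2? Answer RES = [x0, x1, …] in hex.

t0 = [0x55, 0x22, 0x9a, 0x8c, 0xca, 0xd0, 0x7a, 0x67]
t1 = [0x55, 0x7a, 0x9a, 0xca, 0xca, 0xd0, 0x7a, 0x67]
t2 = [0x67, 0x7a, 0xd0, 0xca, 0xca, 0x9a, 0x7a, 0x55]

RES = [ 0x67  0x7a  0xd0  0xca  0xca  0x9a  0x7a  0x55 ]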